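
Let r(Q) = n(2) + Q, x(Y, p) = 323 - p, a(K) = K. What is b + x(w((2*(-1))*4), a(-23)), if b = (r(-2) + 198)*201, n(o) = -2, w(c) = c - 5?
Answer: 39340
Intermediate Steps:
w(c) = -5 + c
r(Q) = -2 + Q
b = 38994 (b = ((-2 - 2) + 198)*201 = (-4 + 198)*201 = 194*201 = 38994)
b + x(w((2*(-1))*4), a(-23)) = 38994 + (323 - 1*(-23)) = 38994 + (323 + 23) = 38994 + 346 = 39340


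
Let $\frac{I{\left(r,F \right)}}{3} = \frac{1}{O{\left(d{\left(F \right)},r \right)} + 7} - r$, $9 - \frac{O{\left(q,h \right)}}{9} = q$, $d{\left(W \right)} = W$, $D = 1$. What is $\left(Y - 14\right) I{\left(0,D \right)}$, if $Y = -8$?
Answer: $- \frac{66}{79} \approx -0.83544$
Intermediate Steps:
$O{\left(q,h \right)} = 81 - 9 q$
$I{\left(r,F \right)} = - 3 r + \frac{3}{88 - 9 F}$ ($I{\left(r,F \right)} = 3 \left(\frac{1}{\left(81 - 9 F\right) + 7} - r\right) = 3 \left(\frac{1}{88 - 9 F} - r\right) = - 3 r + \frac{3}{88 - 9 F}$)
$\left(Y - 14\right) I{\left(0,D \right)} = \left(-8 - 14\right) \frac{3 \left(-1 + 88 \cdot 0 - 9 \cdot 0\right)}{-88 + 9 \cdot 1} = - 22 \frac{3 \left(-1 + 0 + 0\right)}{-88 + 9} = - 22 \cdot 3 \frac{1}{-79} \left(-1\right) = - 22 \cdot 3 \left(- \frac{1}{79}\right) \left(-1\right) = \left(-22\right) \frac{3}{79} = - \frac{66}{79}$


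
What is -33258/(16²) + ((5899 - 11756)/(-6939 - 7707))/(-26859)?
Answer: -3270732726301/25176122496 ≈ -129.91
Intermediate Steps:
-33258/(16²) + ((5899 - 11756)/(-6939 - 7707))/(-26859) = -33258/256 - 5857/(-14646)*(-1/26859) = -33258*1/256 - 5857*(-1/14646)*(-1/26859) = -16629/128 + (5857/14646)*(-1/26859) = -16629/128 - 5857/393376914 = -3270732726301/25176122496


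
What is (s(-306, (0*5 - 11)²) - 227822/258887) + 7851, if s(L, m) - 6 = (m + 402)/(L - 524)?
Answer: 1687957891809/214876210 ≈ 7855.5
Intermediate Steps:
s(L, m) = 6 + (402 + m)/(-524 + L) (s(L, m) = 6 + (m + 402)/(L - 524) = 6 + (402 + m)/(-524 + L))
(s(-306, (0*5 - 11)²) - 227822/258887) + 7851 = ((-2742 + (0*5 - 11)² + 6*(-306))/(-524 - 306) - 227822/258887) + 7851 = ((-2742 + (0 - 11)² - 1836)/(-830) - 227822*1/258887) + 7851 = (-(-2742 + (-11)² - 1836)/830 - 227822/258887) + 7851 = (-(-2742 + 121 - 1836)/830 - 227822/258887) + 7851 = (-1/830*(-4457) - 227822/258887) + 7851 = (4457/830 - 227822/258887) + 7851 = 964767099/214876210 + 7851 = 1687957891809/214876210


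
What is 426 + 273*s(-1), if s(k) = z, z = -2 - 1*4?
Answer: -1212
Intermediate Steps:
z = -6 (z = -2 - 4 = -6)
s(k) = -6
426 + 273*s(-1) = 426 + 273*(-6) = 426 - 1638 = -1212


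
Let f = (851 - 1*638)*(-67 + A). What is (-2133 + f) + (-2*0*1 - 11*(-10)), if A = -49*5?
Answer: -68479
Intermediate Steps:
A = -245
f = -66456 (f = (851 - 1*638)*(-67 - 245) = (851 - 638)*(-312) = 213*(-312) = -66456)
(-2133 + f) + (-2*0*1 - 11*(-10)) = (-2133 - 66456) + (-2*0*1 - 11*(-10)) = -68589 + (0*1 + 110) = -68589 + (0 + 110) = -68589 + 110 = -68479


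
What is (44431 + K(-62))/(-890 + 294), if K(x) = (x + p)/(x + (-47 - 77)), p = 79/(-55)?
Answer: -151510873/2032360 ≈ -74.549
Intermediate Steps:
p = -79/55 (p = 79*(-1/55) = -79/55 ≈ -1.4364)
K(x) = (-79/55 + x)/(-124 + x) (K(x) = (x - 79/55)/(x + (-47 - 77)) = (-79/55 + x)/(x - 124) = (-79/55 + x)/(-124 + x))
(44431 + K(-62))/(-890 + 294) = (44431 + (-79/55 - 62)/(-124 - 62))/(-890 + 294) = (44431 - 3489/55/(-186))/(-596) = (44431 - 1/186*(-3489/55))*(-1/596) = (44431 + 1163/3410)*(-1/596) = (151510873/3410)*(-1/596) = -151510873/2032360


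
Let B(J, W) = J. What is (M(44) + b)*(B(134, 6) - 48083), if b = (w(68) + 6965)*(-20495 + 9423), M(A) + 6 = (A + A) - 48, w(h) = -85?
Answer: 3652530706374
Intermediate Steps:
M(A) = -54 + 2*A (M(A) = -6 + ((A + A) - 48) = -6 + (2*A - 48) = -6 + (-48 + 2*A) = -54 + 2*A)
b = -76175360 (b = (-85 + 6965)*(-20495 + 9423) = 6880*(-11072) = -76175360)
(M(44) + b)*(B(134, 6) - 48083) = ((-54 + 2*44) - 76175360)*(134 - 48083) = ((-54 + 88) - 76175360)*(-47949) = (34 - 76175360)*(-47949) = -76175326*(-47949) = 3652530706374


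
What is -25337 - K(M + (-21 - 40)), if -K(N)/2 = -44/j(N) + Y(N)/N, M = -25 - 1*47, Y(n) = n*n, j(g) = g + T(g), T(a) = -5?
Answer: -1766563/69 ≈ -25602.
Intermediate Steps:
j(g) = -5 + g (j(g) = g - 5 = -5 + g)
Y(n) = n²
M = -72 (M = -25 - 47 = -72)
K(N) = -2*N + 88/(-5 + N) (K(N) = -2*(-44/(-5 + N) + N²/N) = -2*(-44/(-5 + N) + N) = -2*(N - 44/(-5 + N)) = -2*N + 88/(-5 + N))
-25337 - K(M + (-21 - 40)) = -25337 - 2*(44 - (-72 + (-21 - 40))*(-5 + (-72 + (-21 - 40))))/(-5 + (-72 + (-21 - 40))) = -25337 - 2*(44 - (-72 - 61)*(-5 + (-72 - 61)))/(-5 + (-72 - 61)) = -25337 - 2*(44 - 1*(-133)*(-5 - 133))/(-5 - 133) = -25337 - 2*(44 - 1*(-133)*(-138))/(-138) = -25337 - 2*(-1)*(44 - 18354)/138 = -25337 - 2*(-1)*(-18310)/138 = -25337 - 1*18310/69 = -25337 - 18310/69 = -1766563/69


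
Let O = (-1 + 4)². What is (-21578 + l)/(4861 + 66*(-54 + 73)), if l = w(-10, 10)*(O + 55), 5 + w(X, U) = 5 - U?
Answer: -22218/6115 ≈ -3.6334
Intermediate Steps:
w(X, U) = -U (w(X, U) = -5 + (5 - U) = -U)
O = 9 (O = 3² = 9)
l = -640 (l = (-1*10)*(9 + 55) = -10*64 = -640)
(-21578 + l)/(4861 + 66*(-54 + 73)) = (-21578 - 640)/(4861 + 66*(-54 + 73)) = -22218/(4861 + 66*19) = -22218/(4861 + 1254) = -22218/6115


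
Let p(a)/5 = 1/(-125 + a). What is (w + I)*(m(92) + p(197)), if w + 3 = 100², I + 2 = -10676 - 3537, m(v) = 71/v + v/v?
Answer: -2143447/276 ≈ -7766.1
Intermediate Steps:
m(v) = 1 + 71/v (m(v) = 71/v + 1 = 1 + 71/v)
p(a) = 5/(-125 + a)
I = -14215 (I = -2 + (-10676 - 3537) = -2 - 14213 = -14215)
w = 9997 (w = -3 + 100² = -3 + 10000 = 9997)
(w + I)*(m(92) + p(197)) = (9997 - 14215)*((71 + 92)/92 + 5/(-125 + 197)) = -4218*((1/92)*163 + 5/72) = -4218*(163/92 + 5*(1/72)) = -4218*(163/92 + 5/72) = -4218*3049/1656 = -2143447/276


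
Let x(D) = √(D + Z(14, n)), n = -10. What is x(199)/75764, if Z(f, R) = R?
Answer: 3*√21/75764 ≈ 0.00018145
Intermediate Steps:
x(D) = √(-10 + D) (x(D) = √(D - 10) = √(-10 + D))
x(199)/75764 = √(-10 + 199)/75764 = √189*(1/75764) = (3*√21)*(1/75764) = 3*√21/75764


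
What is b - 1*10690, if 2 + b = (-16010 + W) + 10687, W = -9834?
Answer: -25849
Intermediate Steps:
b = -15159 (b = -2 + ((-16010 - 9834) + 10687) = -2 + (-25844 + 10687) = -2 - 15157 = -15159)
b - 1*10690 = -15159 - 1*10690 = -15159 - 10690 = -25849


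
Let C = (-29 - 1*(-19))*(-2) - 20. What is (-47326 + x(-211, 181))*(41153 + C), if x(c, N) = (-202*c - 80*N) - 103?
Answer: -793717911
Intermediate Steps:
x(c, N) = -103 - 202*c - 80*N
C = 0 (C = (-29 + 19)*(-2) - 20 = -10*(-2) - 20 = 20 - 20 = 0)
(-47326 + x(-211, 181))*(41153 + C) = (-47326 + (-103 - 202*(-211) - 80*181))*(41153 + 0) = (-47326 + (-103 + 42622 - 14480))*41153 = (-47326 + 28039)*41153 = -19287*41153 = -793717911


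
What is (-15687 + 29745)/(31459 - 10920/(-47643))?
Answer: 74418366/166534673 ≈ 0.44686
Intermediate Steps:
(-15687 + 29745)/(31459 - 10920/(-47643)) = 14058/(31459 - 10920*(-1/47643)) = 14058/(31459 + 3640/15881) = 14058/(499604019/15881) = 14058*(15881/499604019) = 74418366/166534673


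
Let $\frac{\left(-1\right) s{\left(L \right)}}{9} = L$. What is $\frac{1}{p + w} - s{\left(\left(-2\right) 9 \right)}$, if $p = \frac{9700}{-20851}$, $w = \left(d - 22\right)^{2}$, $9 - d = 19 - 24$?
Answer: $- \frac{214590917}{1324764} \approx -161.98$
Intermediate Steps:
$s{\left(L \right)} = - 9 L$
$d = 14$ ($d = 9 - \left(19 - 24\right) = 9 - -5 = 9 + 5 = 14$)
$w = 64$ ($w = \left(14 - 22\right)^{2} = \left(-8\right)^{2} = 64$)
$p = - \frac{9700}{20851}$ ($p = 9700 \left(- \frac{1}{20851}\right) = - \frac{9700}{20851} \approx -0.46521$)
$\frac{1}{p + w} - s{\left(\left(-2\right) 9 \right)} = \frac{1}{- \frac{9700}{20851} + 64} - - 9 \left(\left(-2\right) 9\right) = \frac{1}{\frac{1324764}{20851}} - \left(-9\right) \left(-18\right) = \frac{20851}{1324764} - 162 = - \frac{214590917}{1324764}$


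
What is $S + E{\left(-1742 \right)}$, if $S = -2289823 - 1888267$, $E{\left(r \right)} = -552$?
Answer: $-4178642$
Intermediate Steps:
$S = -4178090$ ($S = -2289823 - 1888267 = -4178090$)
$S + E{\left(-1742 \right)} = -4178090 - 552 = -4178642$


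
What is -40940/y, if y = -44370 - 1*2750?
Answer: 2047/2356 ≈ 0.86884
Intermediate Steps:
y = -47120 (y = -44370 - 2750 = -47120)
-40940/y = -40940/(-47120) = -40940*(-1/47120) = 2047/2356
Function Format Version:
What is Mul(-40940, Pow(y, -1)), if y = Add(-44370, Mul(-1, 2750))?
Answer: Rational(2047, 2356) ≈ 0.86884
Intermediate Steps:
y = -47120 (y = Add(-44370, -2750) = -47120)
Mul(-40940, Pow(y, -1)) = Mul(-40940, Pow(-47120, -1)) = Mul(-40940, Rational(-1, 47120)) = Rational(2047, 2356)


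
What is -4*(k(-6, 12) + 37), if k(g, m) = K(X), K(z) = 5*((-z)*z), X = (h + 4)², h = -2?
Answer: 172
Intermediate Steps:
X = 4 (X = (-2 + 4)² = 2² = 4)
K(z) = -5*z² (K(z) = 5*(-z²) = -5*z²)
k(g, m) = -80 (k(g, m) = -5*4² = -5*16 = -80)
-4*(k(-6, 12) + 37) = -4*(-80 + 37) = -4*(-43) = 172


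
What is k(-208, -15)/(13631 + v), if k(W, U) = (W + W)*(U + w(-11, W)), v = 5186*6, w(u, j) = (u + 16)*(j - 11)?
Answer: 461760/44747 ≈ 10.319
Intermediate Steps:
w(u, j) = (-11 + j)*(16 + u) (w(u, j) = (16 + u)*(-11 + j) = (-11 + j)*(16 + u))
v = 31116
k(W, U) = 2*W*(-55 + U + 5*W) (k(W, U) = (W + W)*(U + (-176 - 11*(-11) + 16*W + W*(-11))) = (2*W)*(U + (-176 + 121 + 16*W - 11*W)) = (2*W)*(U + (-55 + 5*W)) = (2*W)*(-55 + U + 5*W) = 2*W*(-55 + U + 5*W))
k(-208, -15)/(13631 + v) = (2*(-208)*(-55 - 15 + 5*(-208)))/(13631 + 31116) = (2*(-208)*(-55 - 15 - 1040))/44747 = (2*(-208)*(-1110))*(1/44747) = 461760*(1/44747) = 461760/44747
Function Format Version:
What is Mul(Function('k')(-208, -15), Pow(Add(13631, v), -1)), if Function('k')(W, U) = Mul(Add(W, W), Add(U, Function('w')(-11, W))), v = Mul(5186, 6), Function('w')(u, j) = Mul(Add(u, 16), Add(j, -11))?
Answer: Rational(461760, 44747) ≈ 10.319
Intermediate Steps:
Function('w')(u, j) = Mul(Add(-11, j), Add(16, u)) (Function('w')(u, j) = Mul(Add(16, u), Add(-11, j)) = Mul(Add(-11, j), Add(16, u)))
v = 31116
Function('k')(W, U) = Mul(2, W, Add(-55, U, Mul(5, W))) (Function('k')(W, U) = Mul(Add(W, W), Add(U, Add(-176, Mul(-11, -11), Mul(16, W), Mul(W, -11)))) = Mul(Mul(2, W), Add(U, Add(-176, 121, Mul(16, W), Mul(-11, W)))) = Mul(Mul(2, W), Add(U, Add(-55, Mul(5, W)))) = Mul(Mul(2, W), Add(-55, U, Mul(5, W))) = Mul(2, W, Add(-55, U, Mul(5, W))))
Mul(Function('k')(-208, -15), Pow(Add(13631, v), -1)) = Mul(Mul(2, -208, Add(-55, -15, Mul(5, -208))), Pow(Add(13631, 31116), -1)) = Mul(Mul(2, -208, Add(-55, -15, -1040)), Pow(44747, -1)) = Mul(Mul(2, -208, -1110), Rational(1, 44747)) = Mul(461760, Rational(1, 44747)) = Rational(461760, 44747)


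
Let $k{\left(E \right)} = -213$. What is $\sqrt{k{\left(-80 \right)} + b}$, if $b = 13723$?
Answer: $\sqrt{13510} \approx 116.23$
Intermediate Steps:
$\sqrt{k{\left(-80 \right)} + b} = \sqrt{-213 + 13723} = \sqrt{13510}$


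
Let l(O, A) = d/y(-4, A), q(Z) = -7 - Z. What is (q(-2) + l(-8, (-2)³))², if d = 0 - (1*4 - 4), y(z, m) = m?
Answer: 25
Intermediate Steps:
d = 0 (d = 0 - (4 - 4) = 0 - 1*0 = 0 + 0 = 0)
l(O, A) = 0 (l(O, A) = 0/A = 0)
(q(-2) + l(-8, (-2)³))² = ((-7 - 1*(-2)) + 0)² = ((-7 + 2) + 0)² = (-5 + 0)² = (-5)² = 25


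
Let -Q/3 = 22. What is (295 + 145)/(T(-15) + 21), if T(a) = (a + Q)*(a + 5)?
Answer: 440/831 ≈ 0.52948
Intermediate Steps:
Q = -66 (Q = -3*22 = -66)
T(a) = (-66 + a)*(5 + a) (T(a) = (a - 66)*(a + 5) = (-66 + a)*(5 + a))
(295 + 145)/(T(-15) + 21) = (295 + 145)/((-330 + (-15)**2 - 61*(-15)) + 21) = 440/((-330 + 225 + 915) + 21) = 440/(810 + 21) = 440/831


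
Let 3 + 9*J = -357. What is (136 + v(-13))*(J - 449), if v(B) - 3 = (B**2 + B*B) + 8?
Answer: -237165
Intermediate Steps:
v(B) = 11 + 2*B**2 (v(B) = 3 + ((B**2 + B*B) + 8) = 3 + ((B**2 + B**2) + 8) = 3 + (2*B**2 + 8) = 3 + (8 + 2*B**2) = 11 + 2*B**2)
J = -40 (J = -1/3 + (1/9)*(-357) = -1/3 - 119/3 = -40)
(136 + v(-13))*(J - 449) = (136 + (11 + 2*(-13)**2))*(-40 - 449) = (136 + (11 + 2*169))*(-489) = (136 + (11 + 338))*(-489) = (136 + 349)*(-489) = 485*(-489) = -237165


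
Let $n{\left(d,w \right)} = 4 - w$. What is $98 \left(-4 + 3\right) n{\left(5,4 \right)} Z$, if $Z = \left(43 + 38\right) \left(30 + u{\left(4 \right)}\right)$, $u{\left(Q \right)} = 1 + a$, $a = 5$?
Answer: $0$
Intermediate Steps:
$u{\left(Q \right)} = 6$ ($u{\left(Q \right)} = 1 + 5 = 6$)
$Z = 2916$ ($Z = \left(43 + 38\right) \left(30 + 6\right) = 81 \cdot 36 = 2916$)
$98 \left(-4 + 3\right) n{\left(5,4 \right)} Z = 98 \left(-4 + 3\right) \left(4 - 4\right) 2916 = 98 \left(- (4 - 4)\right) 2916 = 98 \left(\left(-1\right) 0\right) 2916 = 98 \cdot 0 \cdot 2916 = 0 \cdot 2916 = 0$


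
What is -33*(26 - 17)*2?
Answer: -594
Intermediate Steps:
-33*(26 - 17)*2 = -33*9*2 = -297*2 = -594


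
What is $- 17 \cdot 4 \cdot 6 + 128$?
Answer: $-280$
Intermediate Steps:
$- 17 \cdot 4 \cdot 6 + 128 = \left(-17\right) 24 + 128 = -408 + 128 = -280$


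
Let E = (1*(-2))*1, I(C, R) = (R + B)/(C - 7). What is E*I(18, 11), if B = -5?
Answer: -12/11 ≈ -1.0909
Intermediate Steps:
I(C, R) = (-5 + R)/(-7 + C) (I(C, R) = (R - 5)/(C - 7) = (-5 + R)/(-7 + C))
E = -2 (E = -2*1 = -2)
E*I(18, 11) = -2*(-5 + 11)/(-7 + 18) = -2*6/11 = -12/11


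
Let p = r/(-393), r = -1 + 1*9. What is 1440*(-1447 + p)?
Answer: -272965920/131 ≈ -2.0837e+6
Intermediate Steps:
r = 8 (r = -1 + 9 = 8)
p = -8/393 (p = 8/(-393) = 8*(-1/393) = -8/393 ≈ -0.020356)
1440*(-1447 + p) = 1440*(-1447 - 8/393) = 1440*(-568679/393) = -272965920/131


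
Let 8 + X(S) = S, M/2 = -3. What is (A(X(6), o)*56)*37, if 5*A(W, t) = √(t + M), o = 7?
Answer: 2072/5 ≈ 414.40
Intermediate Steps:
M = -6 (M = 2*(-3) = -6)
X(S) = -8 + S
A(W, t) = √(-6 + t)/5 (A(W, t) = √(t - 6)/5 = √(-6 + t)/5)
(A(X(6), o)*56)*37 = ((√(-6 + 7)/5)*56)*37 = ((√1/5)*56)*37 = (((⅕)*1)*56)*37 = ((⅕)*56)*37 = (56/5)*37 = 2072/5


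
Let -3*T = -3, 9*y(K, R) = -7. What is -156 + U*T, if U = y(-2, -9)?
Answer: -1411/9 ≈ -156.78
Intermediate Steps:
y(K, R) = -7/9 (y(K, R) = (1/9)*(-7) = -7/9)
T = 1 (T = -1/3*(-3) = 1)
U = -7/9 ≈ -0.77778
-156 + U*T = -156 - 7/9*1 = -156 - 7/9 = -1411/9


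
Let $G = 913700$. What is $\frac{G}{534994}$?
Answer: $\frac{456850}{267497} \approx 1.7079$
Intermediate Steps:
$\frac{G}{534994} = \frac{913700}{534994} = 913700 \cdot \frac{1}{534994} = \frac{456850}{267497}$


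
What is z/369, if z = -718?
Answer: -718/369 ≈ -1.9458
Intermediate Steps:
z/369 = -718/369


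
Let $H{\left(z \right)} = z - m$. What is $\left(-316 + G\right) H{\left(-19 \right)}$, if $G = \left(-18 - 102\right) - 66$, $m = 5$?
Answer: $12048$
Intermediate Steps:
$G = -186$ ($G = -120 - 66 = -186$)
$H{\left(z \right)} = -5 + z$ ($H{\left(z \right)} = z - 5 = -5 + z$)
$\left(-316 + G\right) H{\left(-19 \right)} = \left(-316 - 186\right) \left(-5 - 19\right) = \left(-502\right) \left(-24\right) = 12048$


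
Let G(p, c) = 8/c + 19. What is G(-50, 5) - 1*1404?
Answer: -6917/5 ≈ -1383.4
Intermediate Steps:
G(p, c) = 19 + 8/c
G(-50, 5) - 1*1404 = (19 + 8/5) - 1*1404 = (19 + 8*(⅕)) - 1404 = (19 + 8/5) - 1404 = 103/5 - 1404 = -6917/5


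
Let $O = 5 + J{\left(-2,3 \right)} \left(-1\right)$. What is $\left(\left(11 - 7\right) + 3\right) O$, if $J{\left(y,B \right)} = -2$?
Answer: $49$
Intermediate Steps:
$O = 7$ ($O = 5 - -2 = 5 + 2 = 7$)
$\left(\left(11 - 7\right) + 3\right) O = \left(\left(11 - 7\right) + 3\right) 7 = \left(4 + 3\right) 7 = 7 \cdot 7 = 49$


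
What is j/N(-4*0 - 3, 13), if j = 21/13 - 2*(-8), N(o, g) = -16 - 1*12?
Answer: -229/364 ≈ -0.62912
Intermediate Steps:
N(o, g) = -28 (N(o, g) = -16 - 12 = -28)
j = 229/13 (j = 21*(1/13) + 16 = 21/13 + 16 = 229/13 ≈ 17.615)
j/N(-4*0 - 3, 13) = (229/13)/(-28) = (229/13)*(-1/28) = -229/364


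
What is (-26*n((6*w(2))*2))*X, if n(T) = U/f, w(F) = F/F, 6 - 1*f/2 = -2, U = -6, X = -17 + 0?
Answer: -663/4 ≈ -165.75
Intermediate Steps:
X = -17
f = 16 (f = 12 - 2*(-2) = 12 + 4 = 16)
w(F) = 1
n(T) = -3/8 (n(T) = -6/16 = -6*1/16 = -3/8)
(-26*n((6*w(2))*2))*X = -26*(-3/8)*(-17) = (39/4)*(-17) = -663/4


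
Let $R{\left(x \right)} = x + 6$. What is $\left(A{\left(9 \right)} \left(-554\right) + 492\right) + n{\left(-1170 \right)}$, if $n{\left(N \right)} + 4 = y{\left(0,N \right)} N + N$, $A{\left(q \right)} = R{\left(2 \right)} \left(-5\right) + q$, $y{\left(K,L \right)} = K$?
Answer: $16492$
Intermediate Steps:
$R{\left(x \right)} = 6 + x$
$A{\left(q \right)} = -40 + q$ ($A{\left(q \right)} = \left(6 + 2\right) \left(-5\right) + q = 8 \left(-5\right) + q = -40 + q$)
$n{\left(N \right)} = -4 + N$ ($n{\left(N \right)} = -4 + \left(0 N + N\right) = -4 + \left(0 + N\right) = -4 + N$)
$\left(A{\left(9 \right)} \left(-554\right) + 492\right) + n{\left(-1170 \right)} = \left(\left(-40 + 9\right) \left(-554\right) + 492\right) - 1174 = \left(\left(-31\right) \left(-554\right) + 492\right) - 1174 = \left(17174 + 492\right) - 1174 = 17666 - 1174 = 16492$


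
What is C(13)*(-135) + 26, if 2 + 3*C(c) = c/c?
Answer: 71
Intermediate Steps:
C(c) = -⅓ (C(c) = -⅔ + (c/c)/3 = -⅔ + (⅓)*1 = -⅔ + ⅓ = -⅓)
C(13)*(-135) + 26 = -⅓*(-135) + 26 = 45 + 26 = 71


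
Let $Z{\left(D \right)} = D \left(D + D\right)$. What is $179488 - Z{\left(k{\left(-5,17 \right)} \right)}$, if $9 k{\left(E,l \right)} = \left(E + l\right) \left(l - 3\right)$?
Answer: $\frac{1609120}{9} \approx 1.7879 \cdot 10^{5}$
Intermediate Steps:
$k{\left(E,l \right)} = \frac{\left(-3 + l\right) \left(E + l\right)}{9}$ ($k{\left(E,l \right)} = \frac{\left(E + l\right) \left(l - 3\right)}{9} = \frac{\left(E + l\right) \left(-3 + l\right)}{9} = \frac{\left(-3 + l\right) \left(E + l\right)}{9}$)
$Z{\left(D \right)} = 2 D^{2}$ ($Z{\left(D \right)} = D 2 D = 2 D^{2}$)
$179488 - Z{\left(k{\left(-5,17 \right)} \right)} = 179488 - 2 \left(\left(- \frac{1}{3}\right) \left(-5\right) - \frac{17}{3} + \frac{17^{2}}{9} + \frac{1}{9} \left(-5\right) 17\right)^{2} = 179488 - 2 \left(\frac{5}{3} - \frac{17}{3} + \frac{1}{9} \cdot 289 - \frac{85}{9}\right)^{2} = 179488 - 2 \left(\frac{5}{3} - \frac{17}{3} + \frac{289}{9} - \frac{85}{9}\right)^{2} = 179488 - 2 \left(\frac{56}{3}\right)^{2} = 179488 - 2 \cdot \frac{3136}{9} = 179488 - \frac{6272}{9} = \frac{1609120}{9}$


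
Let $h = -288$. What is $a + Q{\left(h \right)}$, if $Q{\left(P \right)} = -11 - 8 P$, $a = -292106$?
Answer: $-289813$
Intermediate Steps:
$a + Q{\left(h \right)} = -292106 - -2293 = -292106 + \left(-11 + 2304\right) = -292106 + 2293 = -289813$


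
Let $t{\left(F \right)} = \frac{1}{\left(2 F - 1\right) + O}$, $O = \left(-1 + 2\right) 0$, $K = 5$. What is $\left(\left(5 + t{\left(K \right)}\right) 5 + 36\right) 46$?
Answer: $\frac{25484}{9} \approx 2831.6$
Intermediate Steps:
$O = 0$ ($O = 1 \cdot 0 = 0$)
$t{\left(F \right)} = \frac{1}{-1 + 2 F}$ ($t{\left(F \right)} = \frac{1}{\left(2 F - 1\right) + 0} = \frac{1}{\left(-1 + 2 F\right) + 0} = \frac{1}{-1 + 2 F}$)
$\left(\left(5 + t{\left(K \right)}\right) 5 + 36\right) 46 = \left(\left(5 + \frac{1}{-1 + 2 \cdot 5}\right) 5 + 36\right) 46 = \left(\left(5 + \frac{1}{-1 + 10}\right) 5 + 36\right) 46 = \left(\left(5 + \frac{1}{9}\right) 5 + 36\right) 46 = \left(\frac{46}{9} \cdot 5 + 36\right) 46 = \left(\frac{230}{9} + 36\right) 46 = \frac{554}{9} \cdot 46 = \frac{25484}{9}$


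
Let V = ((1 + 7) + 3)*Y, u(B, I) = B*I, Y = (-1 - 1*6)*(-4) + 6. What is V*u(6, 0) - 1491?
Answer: -1491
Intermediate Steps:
Y = 34 (Y = (-1 - 6)*(-4) + 6 = -7*(-4) + 6 = 28 + 6 = 34)
V = 374 (V = ((1 + 7) + 3)*34 = (8 + 3)*34 = 11*34 = 374)
V*u(6, 0) - 1491 = 374*(6*0) - 1491 = 374*0 - 1491 = 0 - 1491 = -1491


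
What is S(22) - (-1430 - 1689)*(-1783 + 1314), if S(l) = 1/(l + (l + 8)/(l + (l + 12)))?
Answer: -923033713/631 ≈ -1.4628e+6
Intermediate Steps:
S(l) = 1/(l + (8 + l)/(12 + 2*l)) (S(l) = 1/(l + (8 + l)/(l + (12 + l))) = 1/(l + (8 + l)/(12 + 2*l)))
S(22) - (-1430 - 1689)*(-1783 + 1314) = 2*(6 + 22)/(8 + 2*22**2 + 13*22) - (-1430 - 1689)*(-1783 + 1314) = 2*28/(8 + 2*484 + 286) - (-3119)*(-469) = 2*28/(8 + 968 + 286) - 1*1462811 = 2*28/1262 - 1462811 = 2*(1/1262)*28 - 1462811 = 28/631 - 1462811 = -923033713/631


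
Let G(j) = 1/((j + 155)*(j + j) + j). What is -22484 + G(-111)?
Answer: -222119437/9879 ≈ -22484.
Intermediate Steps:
G(j) = 1/(j + 2*j*(155 + j)) (G(j) = 1/((155 + j)*(2*j) + j) = 1/(2*j*(155 + j) + j) = 1/(j + 2*j*(155 + j)))
-22484 + G(-111) = -22484 + 1/((-111)*(311 + 2*(-111))) = -22484 - 1/(111*(311 - 222)) = -22484 - 1/111/89 = -22484 - 1/111*1/89 = -22484 - 1/9879 = -222119437/9879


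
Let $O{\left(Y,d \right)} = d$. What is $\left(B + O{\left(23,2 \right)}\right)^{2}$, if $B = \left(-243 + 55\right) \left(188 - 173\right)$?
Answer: $7941124$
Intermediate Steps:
$B = -2820$ ($B = \left(-188\right) 15 = -2820$)
$\left(B + O{\left(23,2 \right)}\right)^{2} = \left(-2820 + 2\right)^{2} = \left(-2818\right)^{2} = 7941124$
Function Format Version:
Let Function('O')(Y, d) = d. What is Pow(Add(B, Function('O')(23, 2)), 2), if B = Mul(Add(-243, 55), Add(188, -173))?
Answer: 7941124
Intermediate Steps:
B = -2820 (B = Mul(-188, 15) = -2820)
Pow(Add(B, Function('O')(23, 2)), 2) = Pow(Add(-2820, 2), 2) = Pow(-2818, 2) = 7941124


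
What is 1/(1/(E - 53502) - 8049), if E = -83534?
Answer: -137036/1103002765 ≈ -0.00012424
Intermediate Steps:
1/(1/(E - 53502) - 8049) = 1/(1/(-83534 - 53502) - 8049) = 1/(1/(-137036) - 8049) = 1/(-1/137036 - 8049) = 1/(-1103002765/137036) = -137036/1103002765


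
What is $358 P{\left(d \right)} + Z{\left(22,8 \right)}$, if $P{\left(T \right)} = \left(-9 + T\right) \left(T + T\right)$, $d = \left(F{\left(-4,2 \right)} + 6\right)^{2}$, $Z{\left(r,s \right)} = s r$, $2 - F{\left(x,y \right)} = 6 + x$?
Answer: $696128$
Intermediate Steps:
$F{\left(x,y \right)} = -4 - x$ ($F{\left(x,y \right)} = 2 - \left(6 + x\right) = -4 - x$)
$Z{\left(r,s \right)} = r s$
$d = 36$ ($d = \left(\left(-4 - -4\right) + 6\right)^{2} = \left(\left(-4 + 4\right) + 6\right)^{2} = \left(0 + 6\right)^{2} = 6^{2} = 36$)
$P{\left(T \right)} = 2 T \left(-9 + T\right)$ ($P{\left(T \right)} = \left(-9 + T\right) 2 T = 2 T \left(-9 + T\right)$)
$358 P{\left(d \right)} + Z{\left(22,8 \right)} = 358 \cdot 2 \cdot 36 \left(-9 + 36\right) + 22 \cdot 8 = 358 \cdot 2 \cdot 36 \cdot 27 + 176 = 358 \cdot 1944 + 176 = 695952 + 176 = 696128$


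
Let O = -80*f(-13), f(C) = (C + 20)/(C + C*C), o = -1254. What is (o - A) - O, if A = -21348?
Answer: 783806/39 ≈ 20098.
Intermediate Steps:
f(C) = (20 + C)/(C + C**2)
O = -140/39 (O = -80*(20 - 13)/((-13)*(1 - 13)) = -(-80)*7/(13*(-12)) = -(-80)*(-1)*7/(13*12) = -80*7/156 = -140/39 ≈ -3.5897)
(o - A) - O = (-1254 - 1*(-21348)) - 1*(-140/39) = (-1254 + 21348) + 140/39 = 20094 + 140/39 = 783806/39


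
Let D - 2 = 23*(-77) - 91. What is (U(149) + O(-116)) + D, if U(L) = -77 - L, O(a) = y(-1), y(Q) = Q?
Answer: -2087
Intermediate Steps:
O(a) = -1
D = -1860 (D = 2 + (23*(-77) - 91) = 2 + (-1771 - 91) = 2 - 1862 = -1860)
(U(149) + O(-116)) + D = ((-77 - 1*149) - 1) - 1860 = ((-77 - 149) - 1) - 1860 = (-226 - 1) - 1860 = -227 - 1860 = -2087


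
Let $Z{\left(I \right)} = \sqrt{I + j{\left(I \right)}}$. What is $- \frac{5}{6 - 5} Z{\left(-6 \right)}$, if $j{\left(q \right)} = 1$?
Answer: $- 5 i \sqrt{5} \approx - 11.18 i$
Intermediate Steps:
$Z{\left(I \right)} = \sqrt{1 + I}$ ($Z{\left(I \right)} = \sqrt{I + 1} = \sqrt{1 + I}$)
$- \frac{5}{6 - 5} Z{\left(-6 \right)} = - \frac{5}{6 - 5} \sqrt{1 - 6} = - \frac{5}{6 - 5} \sqrt{-5} = - \frac{5}{1} i \sqrt{5} = \left(-5\right) 1 i \sqrt{5} = - 5 i \sqrt{5}$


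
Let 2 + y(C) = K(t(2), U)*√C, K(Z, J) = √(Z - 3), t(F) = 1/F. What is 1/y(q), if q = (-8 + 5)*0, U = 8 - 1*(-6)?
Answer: -½ ≈ -0.50000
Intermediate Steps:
U = 14 (U = 8 + 6 = 14)
K(Z, J) = √(-3 + Z)
q = 0 (q = -3*0 = 0)
y(C) = -2 + I*√10*√C/2 (y(C) = -2 + √(-3 + 1/2)*√C = -2 + √(-3 + ½)*√C = -2 + √(-5/2)*√C = -2 + (I*√10/2)*√C = -2 + I*√10*√C/2)
1/y(q) = 1/(-2 + I*√10*√0/2) = 1/(-2 + (½)*I*√10*0) = 1/(-2 + 0) = 1/(-2) = -½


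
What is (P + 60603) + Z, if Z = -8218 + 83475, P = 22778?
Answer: 158638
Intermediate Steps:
Z = 75257
(P + 60603) + Z = (22778 + 60603) + 75257 = 83381 + 75257 = 158638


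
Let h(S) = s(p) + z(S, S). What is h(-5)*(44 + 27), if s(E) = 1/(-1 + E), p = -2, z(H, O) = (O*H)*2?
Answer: 10579/3 ≈ 3526.3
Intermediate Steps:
z(H, O) = 2*H*O (z(H, O) = (H*O)*2 = 2*H*O)
h(S) = -1/3 + 2*S**2 (h(S) = 1/(-1 - 2) + 2*S*S = 1/(-3) + 2*S**2 = -1/3 + 2*S**2)
h(-5)*(44 + 27) = (-1/3 + 2*(-5)**2)*(44 + 27) = (-1/3 + 2*25)*71 = (-1/3 + 50)*71 = (149/3)*71 = 10579/3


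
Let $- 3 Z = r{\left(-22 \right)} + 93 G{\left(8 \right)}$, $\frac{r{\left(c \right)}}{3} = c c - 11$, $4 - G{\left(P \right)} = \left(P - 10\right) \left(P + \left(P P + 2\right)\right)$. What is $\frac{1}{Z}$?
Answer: $- \frac{1}{5185} \approx -0.00019286$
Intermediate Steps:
$G{\left(P \right)} = 4 - \left(-10 + P\right) \left(2 + P + P^{2}\right)$ ($G{\left(P \right)} = 4 - \left(P - 10\right) \left(P + \left(P P + 2\right)\right) = 4 - \left(-10 + P\right) \left(P + \left(P^{2} + 2\right)\right) = 4 - \left(-10 + P\right) \left(P + \left(2 + P^{2}\right)\right) = 4 - \left(-10 + P\right) \left(2 + P + P^{2}\right)$)
$r{\left(c \right)} = -33 + 3 c^{2}$ ($r{\left(c \right)} = 3 \left(c c - 11\right) = 3 \left(c^{2} - 11\right) = 3 \left(-11 + c^{2}\right) = -33 + 3 c^{2}$)
$Z = -5185$ ($Z = - \frac{\left(-33 + 3 \left(-22\right)^{2}\right) + 93 \left(24 - 8^{3} + 8 \cdot 8 + 9 \cdot 8^{2}\right)}{3} = - \frac{\left(-33 + 3 \cdot 484\right) + 93 \left(24 - 512 + 64 + 9 \cdot 64\right)}{3} = - \frac{\left(-33 + 1452\right) + 93 \left(24 - 512 + 64 + 576\right)}{3} = - \frac{1419 + 93 \cdot 152}{3} = - \frac{1419 + 14136}{3} = \left(- \frac{1}{3}\right) 15555 = -5185$)
$\frac{1}{Z} = \frac{1}{-5185} = - \frac{1}{5185}$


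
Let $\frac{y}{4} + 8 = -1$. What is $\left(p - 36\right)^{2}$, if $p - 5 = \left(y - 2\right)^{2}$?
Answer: $1996569$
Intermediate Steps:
$y = -36$ ($y = -32 + 4 \left(-1\right) = -32 - 4 = -36$)
$p = 1449$ ($p = 5 + \left(-36 - 2\right)^{2} = 5 + \left(-38\right)^{2} = 5 + 1444 = 1449$)
$\left(p - 36\right)^{2} = \left(1449 - 36\right)^{2} = 1413^{2} = 1996569$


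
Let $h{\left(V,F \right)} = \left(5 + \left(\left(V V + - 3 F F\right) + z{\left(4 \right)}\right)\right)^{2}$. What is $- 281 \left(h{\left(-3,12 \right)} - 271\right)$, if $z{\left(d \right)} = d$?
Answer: $-48086125$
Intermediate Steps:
$h{\left(V,F \right)} = \left(9 + V^{2} - 3 F^{2}\right)^{2}$ ($h{\left(V,F \right)} = \left(5 + \left(\left(V V + - 3 F F\right) + 4\right)\right)^{2} = \left(5 - \left(-4 - V^{2} + 3 F^{2}\right)\right)^{2} = \left(5 + \left(4 + V^{2} - 3 F^{2}\right)\right)^{2} = \left(9 + V^{2} - 3 F^{2}\right)^{2}$)
$- 281 \left(h{\left(-3,12 \right)} - 271\right) = - 281 \left(\left(9 + \left(-3\right)^{2} - 3 \cdot 12^{2}\right)^{2} - 271\right) = - 281 \left(\left(9 + 9 - 432\right)^{2} - 271\right) = - 281 \left(\left(-414\right)^{2} - 271\right) = - 281 \left(171396 - 271\right) = \left(-281\right) 171125 = -48086125$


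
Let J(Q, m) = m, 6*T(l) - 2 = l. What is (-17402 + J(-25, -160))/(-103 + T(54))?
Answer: 52686/281 ≈ 187.49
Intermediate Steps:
T(l) = ⅓ + l/6
(-17402 + J(-25, -160))/(-103 + T(54)) = (-17402 - 160)/(-103 + (⅓ + (⅙)*54)) = -17562/(-103 + (⅓ + 9)) = -17562/(-103 + 28/3) = -17562/(-281/3) = -17562*(-3/281) = 52686/281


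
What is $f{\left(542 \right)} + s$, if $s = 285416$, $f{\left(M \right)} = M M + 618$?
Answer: $579798$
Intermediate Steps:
$f{\left(M \right)} = 618 + M^{2}$ ($f{\left(M \right)} = M^{2} + 618 = 618 + M^{2}$)
$f{\left(542 \right)} + s = \left(618 + 542^{2}\right) + 285416 = \left(618 + 293764\right) + 285416 = 294382 + 285416 = 579798$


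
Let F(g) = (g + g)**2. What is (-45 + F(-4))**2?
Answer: 361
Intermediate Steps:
F(g) = 4*g**2 (F(g) = (2*g)**2 = 4*g**2)
(-45 + F(-4))**2 = (-45 + 4*(-4)**2)**2 = (-45 + 4*16)**2 = (-45 + 64)**2 = 19**2 = 361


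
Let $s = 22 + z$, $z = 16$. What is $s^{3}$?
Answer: $54872$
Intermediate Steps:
$s = 38$ ($s = 22 + 16 = 38$)
$s^{3} = 38^{3} = 54872$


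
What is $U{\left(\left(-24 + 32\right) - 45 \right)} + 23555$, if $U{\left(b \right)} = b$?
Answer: $23518$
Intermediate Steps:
$U{\left(\left(-24 + 32\right) - 45 \right)} + 23555 = \left(\left(-24 + 32\right) - 45\right) + 23555 = \left(8 - 45\right) + 23555 = -37 + 23555 = 23518$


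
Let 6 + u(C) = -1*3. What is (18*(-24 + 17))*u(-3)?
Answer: 1134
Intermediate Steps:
u(C) = -9 (u(C) = -6 - 1*3 = -6 - 3 = -9)
(18*(-24 + 17))*u(-3) = (18*(-24 + 17))*(-9) = (18*(-7))*(-9) = -126*(-9) = 1134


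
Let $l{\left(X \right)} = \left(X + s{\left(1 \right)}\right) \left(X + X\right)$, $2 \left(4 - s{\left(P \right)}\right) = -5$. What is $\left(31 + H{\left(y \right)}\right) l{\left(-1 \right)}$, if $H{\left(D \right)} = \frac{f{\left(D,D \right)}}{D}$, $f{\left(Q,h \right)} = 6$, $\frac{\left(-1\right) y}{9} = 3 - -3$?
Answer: $- \frac{3058}{9} \approx -339.78$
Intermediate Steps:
$y = -54$ ($y = - 9 \left(3 - -3\right) = - 9 \left(3 + 3\right) = \left(-9\right) 6 = -54$)
$s{\left(P \right)} = \frac{13}{2}$ ($s{\left(P \right)} = 4 - - \frac{5}{2} = 4 + \frac{5}{2} = \frac{13}{2}$)
$H{\left(D \right)} = \frac{6}{D}$
$l{\left(X \right)} = 2 X \left(\frac{13}{2} + X\right)$ ($l{\left(X \right)} = \left(X + \frac{13}{2}\right) \left(X + X\right) = \left(\frac{13}{2} + X\right) 2 X = 2 X \left(\frac{13}{2} + X\right)$)
$\left(31 + H{\left(y \right)}\right) l{\left(-1 \right)} = \left(31 + \frac{6}{-54}\right) \left(- (13 + 2 \left(-1\right))\right) = \left(31 + 6 \left(- \frac{1}{54}\right)\right) \left(- (13 - 2)\right) = \left(31 - \frac{1}{9}\right) \left(\left(-1\right) 11\right) = \frac{278}{9} \left(-11\right) = - \frac{3058}{9}$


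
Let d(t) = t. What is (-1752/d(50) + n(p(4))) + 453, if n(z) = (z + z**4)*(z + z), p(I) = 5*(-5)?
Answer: -488239551/25 ≈ -1.9530e+7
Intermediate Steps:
p(I) = -25
n(z) = 2*z*(z + z**4) (n(z) = (z + z**4)*(2*z) = 2*z*(z + z**4))
(-1752/d(50) + n(p(4))) + 453 = (-1752/50 + 2*(-25)**2*(1 + (-25)**3)) + 453 = (-1752*1/50 + 2*625*(1 - 15625)) + 453 = (-876/25 + 2*625*(-15624)) + 453 = (-876/25 - 19530000) + 453 = -488250876/25 + 453 = -488239551/25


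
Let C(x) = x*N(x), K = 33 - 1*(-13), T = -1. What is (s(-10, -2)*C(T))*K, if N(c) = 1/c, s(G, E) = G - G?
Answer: 0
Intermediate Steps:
s(G, E) = 0
K = 46 (K = 33 + 13 = 46)
C(x) = 1 (C(x) = x/x = 1)
(s(-10, -2)*C(T))*K = (0*1)*46 = 0*46 = 0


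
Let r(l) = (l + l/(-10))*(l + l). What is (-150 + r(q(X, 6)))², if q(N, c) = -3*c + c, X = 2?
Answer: 298116/25 ≈ 11925.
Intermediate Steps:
q(N, c) = -2*c
r(l) = 9*l²/5 (r(l) = (l + l*(-⅒))*(2*l) = (l - l/10)*(2*l) = (9*l/10)*(2*l) = 9*l²/5)
(-150 + r(q(X, 6)))² = (-150 + 9*(-2*6)²/5)² = (-150 + (9/5)*(-12)²)² = (-150 + (9/5)*144)² = (-150 + 1296/5)² = (546/5)² = 298116/25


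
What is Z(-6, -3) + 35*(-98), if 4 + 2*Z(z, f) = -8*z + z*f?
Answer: -3399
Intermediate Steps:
Z(z, f) = -2 - 4*z + f*z/2 (Z(z, f) = -2 + (-8*z + z*f)/2 = -2 + (-8*z + f*z)/2 = -2 + (-4*z + f*z/2) = -2 - 4*z + f*z/2)
Z(-6, -3) + 35*(-98) = (-2 - 4*(-6) + (1/2)*(-3)*(-6)) + 35*(-98) = (-2 + 24 + 9) - 3430 = 31 - 3430 = -3399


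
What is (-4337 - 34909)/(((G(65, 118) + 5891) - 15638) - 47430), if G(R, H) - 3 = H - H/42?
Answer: 824166/1198235 ≈ 0.68782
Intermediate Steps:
G(R, H) = 3 + 41*H/42 (G(R, H) = 3 + (H - H/42) = 3 + 41*H/42)
(-4337 - 34909)/(((G(65, 118) + 5891) - 15638) - 47430) = (-4337 - 34909)/((((3 + (41/42)*118) + 5891) - 15638) - 47430) = -39246/((((3 + 2419/21) + 5891) - 15638) - 47430) = -39246/(((2482/21 + 5891) - 15638) - 47430) = -39246/((126193/21 - 15638) - 47430) = -39246/(-202205/21 - 47430) = -39246/(-1198235/21) = -39246*(-21/1198235) = 824166/1198235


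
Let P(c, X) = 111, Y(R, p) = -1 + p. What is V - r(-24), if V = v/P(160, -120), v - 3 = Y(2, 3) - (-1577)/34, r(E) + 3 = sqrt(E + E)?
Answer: 13069/3774 - 4*I*sqrt(3) ≈ 3.4629 - 6.9282*I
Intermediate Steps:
r(E) = -3 + sqrt(2)*sqrt(E) (r(E) = -3 + sqrt(E + E) = -3 + sqrt(2*E) = -3 + sqrt(2)*sqrt(E))
v = 1747/34 (v = 3 + ((-1 + 3) - (-1577)/34) = 3 + (2 - (-1577)/34) = 3 + (2 - 83*(-19/34)) = 3 + (2 + 1577/34) = 3 + 1645/34 = 1747/34 ≈ 51.382)
V = 1747/3774 (V = (1747/34)/111 = (1747/34)*(1/111) = 1747/3774 ≈ 0.46290)
V - r(-24) = 1747/3774 - (-3 + sqrt(2)*sqrt(-24)) = 1747/3774 - (-3 + sqrt(2)*(2*I*sqrt(6))) = 1747/3774 - (-3 + 4*I*sqrt(3)) = 1747/3774 + (3 - 4*I*sqrt(3)) = 13069/3774 - 4*I*sqrt(3)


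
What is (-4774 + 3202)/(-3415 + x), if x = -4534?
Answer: 1572/7949 ≈ 0.19776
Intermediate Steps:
(-4774 + 3202)/(-3415 + x) = (-4774 + 3202)/(-3415 - 4534) = -1572/(-7949) = -1572*(-1/7949) = 1572/7949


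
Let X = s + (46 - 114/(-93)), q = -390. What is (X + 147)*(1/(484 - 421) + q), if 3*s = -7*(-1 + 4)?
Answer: -142598476/1953 ≈ -73015.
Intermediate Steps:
s = -7 (s = (-7*(-1 + 4))/3 = (-7*3)/3 = (⅓)*(-21) = -7)
X = 1247/31 (X = -7 + (46 - 114/(-93)) = -7 + (46 - 114*(-1/93)) = -7 + (46 + 38/31) = -7 + 1464/31 = 1247/31 ≈ 40.226)
(X + 147)*(1/(484 - 421) + q) = (1247/31 + 147)*(1/(484 - 421) - 390) = 5804*(1/63 - 390)/31 = (5804/31)*(-24569/63) = -142598476/1953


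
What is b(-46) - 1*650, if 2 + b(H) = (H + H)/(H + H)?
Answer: -651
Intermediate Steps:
b(H) = -1 (b(H) = -2 + (H + H)/(H + H) = -2 + (2*H)/((2*H)) = -2 + (2*H)*(1/(2*H)) = -2 + 1 = -1)
b(-46) - 1*650 = -1 - 1*650 = -1 - 650 = -651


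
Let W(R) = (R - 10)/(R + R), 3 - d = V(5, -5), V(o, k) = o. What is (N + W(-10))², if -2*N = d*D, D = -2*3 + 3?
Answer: 4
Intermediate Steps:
d = -2 (d = 3 - 1*5 = 3 - 5 = -2)
W(R) = (-10 + R)/(2*R) (W(R) = (-10 + R)/((2*R)) = (-10 + R)*(1/(2*R)) = (-10 + R)/(2*R))
D = -3 (D = -6 + 3 = -3)
N = -3 (N = -(-1)*(-3) = -½*6 = -3)
(N + W(-10))² = (-3 + (½)*(-10 - 10)/(-10))² = (-3 + (½)*(-⅒)*(-20))² = (-3 + 1)² = (-2)² = 4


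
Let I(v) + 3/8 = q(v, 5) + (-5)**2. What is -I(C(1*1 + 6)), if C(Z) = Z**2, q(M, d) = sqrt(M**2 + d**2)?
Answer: -197/8 - sqrt(2426) ≈ -73.879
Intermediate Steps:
I(v) = 197/8 + sqrt(25 + v**2) (I(v) = -3/8 + (sqrt(v**2 + 5**2) + (-5)**2) = -3/8 + (sqrt(v**2 + 25) + 25) = -3/8 + (sqrt(25 + v**2) + 25) = -3/8 + (25 + sqrt(25 + v**2)) = 197/8 + sqrt(25 + v**2))
-I(C(1*1 + 6)) = -(197/8 + sqrt(25 + ((1*1 + 6)**2)**2)) = -(197/8 + sqrt(25 + ((1 + 6)**2)**2)) = -(197/8 + sqrt(25 + (7**2)**2)) = -(197/8 + sqrt(25 + 49**2)) = -(197/8 + sqrt(25 + 2401)) = -(197/8 + sqrt(2426)) = -197/8 - sqrt(2426)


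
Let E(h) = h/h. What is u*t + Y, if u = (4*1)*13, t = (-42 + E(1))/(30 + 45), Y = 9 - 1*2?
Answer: -1607/75 ≈ -21.427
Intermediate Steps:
E(h) = 1
Y = 7 (Y = 9 - 2 = 7)
t = -41/75 (t = (-42 + 1)/(30 + 45) = -41/75 ≈ -0.54667)
u = 52 (u = 4*13 = 52)
u*t + Y = 52*(-41/75) + 7 = -2132/75 + 7 = -1607/75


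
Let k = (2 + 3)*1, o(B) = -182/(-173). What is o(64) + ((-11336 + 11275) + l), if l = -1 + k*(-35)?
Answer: -40819/173 ≈ -235.95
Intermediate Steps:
o(B) = 182/173 (o(B) = -182*(-1/173) = 182/173)
k = 5 (k = 5*1 = 5)
l = -176 (l = -1 + 5*(-35) = -1 - 175 = -176)
o(64) + ((-11336 + 11275) + l) = 182/173 + ((-11336 + 11275) - 176) = 182/173 + (-61 - 176) = 182/173 - 237 = -40819/173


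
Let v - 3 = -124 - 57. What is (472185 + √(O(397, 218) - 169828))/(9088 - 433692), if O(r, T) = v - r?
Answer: -472185/424604 - I*√170403/424604 ≈ -1.1121 - 0.0009722*I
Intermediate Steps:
v = -178 (v = 3 + (-124 - 57) = 3 - 181 = -178)
O(r, T) = -178 - r
(472185 + √(O(397, 218) - 169828))/(9088 - 433692) = (472185 + √((-178 - 1*397) - 169828))/(9088 - 433692) = (472185 + √((-178 - 397) - 169828))/(-424604) = (472185 + √(-575 - 169828))*(-1/424604) = (472185 + √(-170403))*(-1/424604) = (472185 + I*√170403)*(-1/424604) = -472185/424604 - I*√170403/424604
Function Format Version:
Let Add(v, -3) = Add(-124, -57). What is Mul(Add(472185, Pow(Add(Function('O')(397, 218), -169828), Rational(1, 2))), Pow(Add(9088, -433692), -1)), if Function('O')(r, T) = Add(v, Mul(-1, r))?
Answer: Add(Rational(-472185, 424604), Mul(Rational(-1, 424604), I, Pow(170403, Rational(1, 2)))) ≈ Add(-1.1121, Mul(-0.00097220, I))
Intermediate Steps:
v = -178 (v = Add(3, Add(-124, -57)) = Add(3, -181) = -178)
Function('O')(r, T) = Add(-178, Mul(-1, r))
Mul(Add(472185, Pow(Add(Function('O')(397, 218), -169828), Rational(1, 2))), Pow(Add(9088, -433692), -1)) = Mul(Add(472185, Pow(Add(Add(-178, Mul(-1, 397)), -169828), Rational(1, 2))), Pow(Add(9088, -433692), -1)) = Mul(Add(472185, Pow(Add(Add(-178, -397), -169828), Rational(1, 2))), Pow(-424604, -1)) = Mul(Add(472185, Pow(Add(-575, -169828), Rational(1, 2))), Rational(-1, 424604)) = Mul(Add(472185, Pow(-170403, Rational(1, 2))), Rational(-1, 424604)) = Mul(Add(472185, Mul(I, Pow(170403, Rational(1, 2)))), Rational(-1, 424604)) = Add(Rational(-472185, 424604), Mul(Rational(-1, 424604), I, Pow(170403, Rational(1, 2))))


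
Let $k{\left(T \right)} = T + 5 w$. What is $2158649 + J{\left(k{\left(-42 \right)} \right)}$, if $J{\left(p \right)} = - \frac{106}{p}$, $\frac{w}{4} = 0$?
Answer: $\frac{45331682}{21} \approx 2.1587 \cdot 10^{6}$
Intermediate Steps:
$w = 0$ ($w = 4 \cdot 0 = 0$)
$k{\left(T \right)} = T$ ($k{\left(T \right)} = T + 5 \cdot 0 = T + 0 = T$)
$2158649 + J{\left(k{\left(-42 \right)} \right)} = 2158649 - \frac{106}{-42} = 2158649 - - \frac{53}{21} = 2158649 + \frac{53}{21} = \frac{45331682}{21}$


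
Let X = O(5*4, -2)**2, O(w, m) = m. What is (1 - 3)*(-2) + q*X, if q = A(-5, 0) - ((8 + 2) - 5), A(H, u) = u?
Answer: -16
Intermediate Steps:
X = 4 (X = (-2)**2 = 4)
q = -5 (q = 0 - ((8 + 2) - 5) = 0 - (10 - 5) = 0 - 1*5 = 0 - 5 = -5)
(1 - 3)*(-2) + q*X = (1 - 3)*(-2) - 5*4 = -2*(-2) - 20 = 4 - 20 = -16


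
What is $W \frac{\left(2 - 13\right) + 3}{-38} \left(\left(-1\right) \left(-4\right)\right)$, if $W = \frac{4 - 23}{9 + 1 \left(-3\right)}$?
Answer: $- \frac{8}{3} \approx -2.6667$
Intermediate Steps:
$W = - \frac{19}{6}$ ($W = - \frac{19}{9 - 3} = - \frac{19}{6} \approx -3.1667$)
$W \frac{\left(2 - 13\right) + 3}{-38} \left(\left(-1\right) \left(-4\right)\right) = - \frac{19 \frac{\left(2 - 13\right) + 3}{-38}}{6} \left(\left(-1\right) \left(-4\right)\right) = - \frac{19 \left(-11 + 3\right) \left(- \frac{1}{38}\right)}{6} \cdot 4 = - \frac{19 \left(\left(-8\right) \left(- \frac{1}{38}\right)\right)}{6} \cdot 4 = \left(- \frac{19}{6}\right) \frac{4}{19} \cdot 4 = \left(- \frac{2}{3}\right) 4 = - \frac{8}{3}$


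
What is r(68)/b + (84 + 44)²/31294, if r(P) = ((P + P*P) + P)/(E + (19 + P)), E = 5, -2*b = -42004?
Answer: 1987866381/3779110381 ≈ 0.52601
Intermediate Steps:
b = 21002 (b = -½*(-42004) = 21002)
r(P) = (P² + 2*P)/(24 + P) (r(P) = ((P + P*P) + P)/(5 + (19 + P)) = ((P + P²) + P)/(24 + P) = (P² + 2*P)/(24 + P))
r(68)/b + (84 + 44)²/31294 = (68*(2 + 68)/(24 + 68))/21002 + (84 + 44)²/31294 = (68*70/92)*(1/21002) + 128²*(1/31294) = (68*(1/92)*70)*(1/21002) + 16384*(1/31294) = (1190/23)*(1/21002) + 8192/15647 = 595/241523 + 8192/15647 = 1987866381/3779110381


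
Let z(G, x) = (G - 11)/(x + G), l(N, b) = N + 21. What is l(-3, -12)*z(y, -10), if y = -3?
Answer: 252/13 ≈ 19.385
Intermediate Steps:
l(N, b) = 21 + N
z(G, x) = (-11 + G)/(G + x)
l(-3, -12)*z(y, -10) = (21 - 3)*((-11 - 3)/(-3 - 10)) = 18*(-14/(-13)) = 18*(-1/13*(-14)) = 18*(14/13) = 252/13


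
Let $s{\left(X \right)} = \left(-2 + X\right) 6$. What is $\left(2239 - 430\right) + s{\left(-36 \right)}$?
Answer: $1581$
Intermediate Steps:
$s{\left(X \right)} = -12 + 6 X$
$\left(2239 - 430\right) + s{\left(-36 \right)} = \left(2239 - 430\right) + \left(-12 + 6 \left(-36\right)\right) = \left(2239 - 430\right) - 228 = 1809 - 228 = 1581$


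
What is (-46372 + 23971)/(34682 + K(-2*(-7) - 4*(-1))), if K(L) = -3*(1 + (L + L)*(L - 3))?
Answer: -22401/33059 ≈ -0.67761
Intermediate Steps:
K(L) = -3 - 6*L*(-3 + L) (K(L) = -3*(1 + (2*L)*(-3 + L)) = -3*(1 + 2*L*(-3 + L)) = -3 - 6*L*(-3 + L))
(-46372 + 23971)/(34682 + K(-2*(-7) - 4*(-1))) = (-46372 + 23971)/(34682 + (-3 - 6*(-2*(-7) - 4*(-1))**2 + 18*(-2*(-7) - 4*(-1)))) = -22401/(34682 + (-3 - 6*(14 + 4)**2 + 18*(14 + 4))) = -22401/(34682 + (-3 - 6*18**2 + 18*18)) = -22401/(34682 + (-3 - 6*324 + 324)) = -22401/(34682 + (-3 - 1944 + 324)) = -22401/(34682 - 1623) = -22401/33059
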